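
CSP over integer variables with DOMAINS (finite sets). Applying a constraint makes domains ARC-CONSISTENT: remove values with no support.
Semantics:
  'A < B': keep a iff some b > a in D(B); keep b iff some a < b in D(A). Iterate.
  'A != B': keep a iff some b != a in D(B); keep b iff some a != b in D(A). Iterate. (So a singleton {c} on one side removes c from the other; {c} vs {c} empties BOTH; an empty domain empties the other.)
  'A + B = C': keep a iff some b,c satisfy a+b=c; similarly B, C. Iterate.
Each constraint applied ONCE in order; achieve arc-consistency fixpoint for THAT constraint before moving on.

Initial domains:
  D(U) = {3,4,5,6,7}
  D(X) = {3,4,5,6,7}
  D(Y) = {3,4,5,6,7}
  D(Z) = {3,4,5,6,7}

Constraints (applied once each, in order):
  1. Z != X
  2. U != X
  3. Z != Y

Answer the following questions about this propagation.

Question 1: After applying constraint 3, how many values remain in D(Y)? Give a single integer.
Answer: 5

Derivation:
Constraint 1 (Z != X) on D(Z)={3,4,5,6,7} D(X)={3,4,5,6,7}: no change
Constraint 2 (U != X) on D(U)={3,4,5,6,7} D(X)={3,4,5,6,7}: no change
Constraint 3 (Z != Y) on D(Z)={3,4,5,6,7} D(Y)={3,4,5,6,7}: no change
So after constraint 3: D(Y)={3,4,5,6,7}, size = 5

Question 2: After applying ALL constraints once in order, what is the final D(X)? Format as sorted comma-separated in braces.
Constraint 1 (Z != X) on D(Z)={3,4,5,6,7} D(X)={3,4,5,6,7}: no change
Constraint 2 (U != X) on D(U)={3,4,5,6,7} D(X)={3,4,5,6,7}: no change
Constraint 3 (Z != Y) on D(Z)={3,4,5,6,7} D(Y)={3,4,5,6,7}: no change
So after all 3 constraints: D(X) = {3,4,5,6,7}

Answer: {3,4,5,6,7}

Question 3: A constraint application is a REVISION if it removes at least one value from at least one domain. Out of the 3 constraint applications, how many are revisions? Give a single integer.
Constraint 1 (Z != X) on D(Z)={3,4,5,6,7} D(X)={3,4,5,6,7}: no change => not a revision
Constraint 2 (U != X) on D(U)={3,4,5,6,7} D(X)={3,4,5,6,7}: no change => not a revision
Constraint 3 (Z != Y) on D(Z)={3,4,5,6,7} D(Y)={3,4,5,6,7}: no change => not a revision
Total revisions = 0

Answer: 0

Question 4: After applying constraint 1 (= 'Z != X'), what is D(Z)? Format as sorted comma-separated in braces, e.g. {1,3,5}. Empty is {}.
Constraint 1 (Z != X) on D(Z)={3,4,5,6,7} D(X)={3,4,5,6,7}: no change
So after constraint 1: D(Z) = {3,4,5,6,7}

Answer: {3,4,5,6,7}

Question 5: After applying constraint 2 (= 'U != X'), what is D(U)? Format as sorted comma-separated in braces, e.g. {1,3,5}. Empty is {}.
Answer: {3,4,5,6,7}

Derivation:
Constraint 1 (Z != X) on D(Z)={3,4,5,6,7} D(X)={3,4,5,6,7}: no change
Constraint 2 (U != X) on D(U)={3,4,5,6,7} D(X)={3,4,5,6,7}: no change
So after constraint 2: D(U) = {3,4,5,6,7}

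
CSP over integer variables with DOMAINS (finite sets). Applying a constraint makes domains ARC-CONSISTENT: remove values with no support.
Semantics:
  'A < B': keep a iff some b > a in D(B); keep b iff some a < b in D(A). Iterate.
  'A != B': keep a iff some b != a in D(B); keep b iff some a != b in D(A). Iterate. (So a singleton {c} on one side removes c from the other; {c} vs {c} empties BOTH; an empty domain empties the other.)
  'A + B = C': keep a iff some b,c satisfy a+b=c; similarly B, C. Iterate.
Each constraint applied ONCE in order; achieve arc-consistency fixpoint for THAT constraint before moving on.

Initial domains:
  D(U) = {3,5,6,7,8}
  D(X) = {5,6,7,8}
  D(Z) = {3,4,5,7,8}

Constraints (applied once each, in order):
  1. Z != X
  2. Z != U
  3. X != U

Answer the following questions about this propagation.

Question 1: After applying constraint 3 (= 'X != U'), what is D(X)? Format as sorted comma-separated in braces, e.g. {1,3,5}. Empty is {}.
Constraint 1 (Z != X) on D(Z)={3,4,5,7,8} D(X)={5,6,7,8}: no change
Constraint 2 (Z != U) on D(Z)={3,4,5,7,8} D(U)={3,5,6,7,8}: no change
Constraint 3 (X != U) on D(X)={5,6,7,8} D(U)={3,5,6,7,8}: no change
So after constraint 3: D(X) = {5,6,7,8}

Answer: {5,6,7,8}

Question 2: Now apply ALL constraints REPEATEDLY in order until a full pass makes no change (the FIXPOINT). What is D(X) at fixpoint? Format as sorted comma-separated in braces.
pass 0 (initial): D(X)={5,6,7,8}
pass 1: no change
Fixpoint after 1 passes: D(X) = {5,6,7,8}

Answer: {5,6,7,8}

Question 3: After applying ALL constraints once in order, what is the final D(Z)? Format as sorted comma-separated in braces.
Answer: {3,4,5,7,8}

Derivation:
Constraint 1 (Z != X) on D(Z)={3,4,5,7,8} D(X)={5,6,7,8}: no change
Constraint 2 (Z != U) on D(Z)={3,4,5,7,8} D(U)={3,5,6,7,8}: no change
Constraint 3 (X != U) on D(X)={5,6,7,8} D(U)={3,5,6,7,8}: no change
So after all 3 constraints: D(Z) = {3,4,5,7,8}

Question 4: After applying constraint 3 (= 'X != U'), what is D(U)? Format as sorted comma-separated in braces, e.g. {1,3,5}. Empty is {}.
Answer: {3,5,6,7,8}

Derivation:
Constraint 1 (Z != X) on D(Z)={3,4,5,7,8} D(X)={5,6,7,8}: no change
Constraint 2 (Z != U) on D(Z)={3,4,5,7,8} D(U)={3,5,6,7,8}: no change
Constraint 3 (X != U) on D(X)={5,6,7,8} D(U)={3,5,6,7,8}: no change
So after constraint 3: D(U) = {3,5,6,7,8}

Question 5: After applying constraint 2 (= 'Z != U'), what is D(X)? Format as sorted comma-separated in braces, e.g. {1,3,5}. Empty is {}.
Constraint 1 (Z != X) on D(Z)={3,4,5,7,8} D(X)={5,6,7,8}: no change
Constraint 2 (Z != U) on D(Z)={3,4,5,7,8} D(U)={3,5,6,7,8}: no change
So after constraint 2: D(X) = {5,6,7,8}

Answer: {5,6,7,8}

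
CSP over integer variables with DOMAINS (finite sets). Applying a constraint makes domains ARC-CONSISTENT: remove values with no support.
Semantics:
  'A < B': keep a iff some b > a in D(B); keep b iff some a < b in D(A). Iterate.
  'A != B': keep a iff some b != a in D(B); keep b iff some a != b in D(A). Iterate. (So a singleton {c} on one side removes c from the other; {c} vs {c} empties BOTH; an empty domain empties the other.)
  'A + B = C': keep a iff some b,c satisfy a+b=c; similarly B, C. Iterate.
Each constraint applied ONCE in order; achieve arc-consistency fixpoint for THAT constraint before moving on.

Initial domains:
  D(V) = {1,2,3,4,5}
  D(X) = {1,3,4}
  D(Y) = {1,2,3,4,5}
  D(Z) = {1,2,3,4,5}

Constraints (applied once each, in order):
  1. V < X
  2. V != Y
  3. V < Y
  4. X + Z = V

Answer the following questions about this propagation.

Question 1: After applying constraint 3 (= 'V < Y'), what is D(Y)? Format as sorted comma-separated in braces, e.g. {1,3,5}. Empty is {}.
Constraint 1 (V < X) on D(V)={1,2,3,4,5} D(X)={1,3,4}: V {1,2,3,4,5}->{1,2,3}; X {1,3,4}->{3,4}
Constraint 2 (V != Y) on D(V)={1,2,3} D(Y)={1,2,3,4,5}: no change
Constraint 3 (V < Y) on D(V)={1,2,3} D(Y)={1,2,3,4,5}: Y {1,2,3,4,5}->{2,3,4,5}
So after constraint 3: D(Y) = {2,3,4,5}

Answer: {2,3,4,5}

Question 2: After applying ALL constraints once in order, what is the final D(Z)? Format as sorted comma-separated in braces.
Constraint 1 (V < X) on D(V)={1,2,3,4,5} D(X)={1,3,4}: V {1,2,3,4,5}->{1,2,3}; X {1,3,4}->{3,4}
Constraint 2 (V != Y) on D(V)={1,2,3} D(Y)={1,2,3,4,5}: no change
Constraint 3 (V < Y) on D(V)={1,2,3} D(Y)={1,2,3,4,5}: Y {1,2,3,4,5}->{2,3,4,5}
Constraint 4 (X + Z = V) on D(X)={3,4} D(Z)={1,2,3,4,5} D(V)={1,2,3}: X {3,4}->{}; Z {1,2,3,4,5}->{}; V {1,2,3}->{}
So after all 4 constraints: D(Z) = {}

Answer: {}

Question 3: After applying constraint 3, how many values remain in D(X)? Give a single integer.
Constraint 1 (V < X) on D(V)={1,2,3,4,5} D(X)={1,3,4}: V {1,2,3,4,5}->{1,2,3}; X {1,3,4}->{3,4}
Constraint 2 (V != Y) on D(V)={1,2,3} D(Y)={1,2,3,4,5}: no change
Constraint 3 (V < Y) on D(V)={1,2,3} D(Y)={1,2,3,4,5}: Y {1,2,3,4,5}->{2,3,4,5}
So after constraint 3: D(X)={3,4}, size = 2

Answer: 2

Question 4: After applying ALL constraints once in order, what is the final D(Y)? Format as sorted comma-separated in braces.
Constraint 1 (V < X) on D(V)={1,2,3,4,5} D(X)={1,3,4}: V {1,2,3,4,5}->{1,2,3}; X {1,3,4}->{3,4}
Constraint 2 (V != Y) on D(V)={1,2,3} D(Y)={1,2,3,4,5}: no change
Constraint 3 (V < Y) on D(V)={1,2,3} D(Y)={1,2,3,4,5}: Y {1,2,3,4,5}->{2,3,4,5}
Constraint 4 (X + Z = V) on D(X)={3,4} D(Z)={1,2,3,4,5} D(V)={1,2,3}: X {3,4}->{}; Z {1,2,3,4,5}->{}; V {1,2,3}->{}
So after all 4 constraints: D(Y) = {2,3,4,5}

Answer: {2,3,4,5}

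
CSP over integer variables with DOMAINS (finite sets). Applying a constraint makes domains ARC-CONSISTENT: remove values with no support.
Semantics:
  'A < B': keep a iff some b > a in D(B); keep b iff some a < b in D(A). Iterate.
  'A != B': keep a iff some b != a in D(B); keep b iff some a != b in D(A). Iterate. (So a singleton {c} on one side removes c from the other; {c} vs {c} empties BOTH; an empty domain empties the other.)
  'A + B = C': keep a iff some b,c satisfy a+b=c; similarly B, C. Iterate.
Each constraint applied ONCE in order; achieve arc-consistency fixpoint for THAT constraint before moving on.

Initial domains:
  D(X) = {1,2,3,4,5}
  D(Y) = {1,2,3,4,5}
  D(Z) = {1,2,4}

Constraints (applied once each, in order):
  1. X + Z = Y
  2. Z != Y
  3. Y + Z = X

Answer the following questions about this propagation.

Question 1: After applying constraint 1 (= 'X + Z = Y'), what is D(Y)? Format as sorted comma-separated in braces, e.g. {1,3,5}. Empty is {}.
Constraint 1 (X + Z = Y) on D(X)={1,2,3,4,5} D(Z)={1,2,4} D(Y)={1,2,3,4,5}: X {1,2,3,4,5}->{1,2,3,4}; Y {1,2,3,4,5}->{2,3,4,5}
So after constraint 1: D(Y) = {2,3,4,5}

Answer: {2,3,4,5}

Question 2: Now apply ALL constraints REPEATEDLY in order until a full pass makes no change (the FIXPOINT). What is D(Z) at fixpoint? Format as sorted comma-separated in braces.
Answer: {}

Derivation:
pass 0 (initial): D(Z)={1,2,4}
pass 1: X {1,2,3,4,5}->{3,4}; Y {1,2,3,4,5}->{2,3}; Z {1,2,4}->{1,2}
pass 2: X {3,4}->{}; Y {2,3}->{}; Z {1,2}->{}
pass 3: no change
Fixpoint after 3 passes: D(Z) = {}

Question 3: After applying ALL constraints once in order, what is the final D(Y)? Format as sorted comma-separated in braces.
Answer: {2,3}

Derivation:
Constraint 1 (X + Z = Y) on D(X)={1,2,3,4,5} D(Z)={1,2,4} D(Y)={1,2,3,4,5}: X {1,2,3,4,5}->{1,2,3,4}; Y {1,2,3,4,5}->{2,3,4,5}
Constraint 2 (Z != Y) on D(Z)={1,2,4} D(Y)={2,3,4,5}: no change
Constraint 3 (Y + Z = X) on D(Y)={2,3,4,5} D(Z)={1,2,4} D(X)={1,2,3,4}: Y {2,3,4,5}->{2,3}; Z {1,2,4}->{1,2}; X {1,2,3,4}->{3,4}
So after all 3 constraints: D(Y) = {2,3}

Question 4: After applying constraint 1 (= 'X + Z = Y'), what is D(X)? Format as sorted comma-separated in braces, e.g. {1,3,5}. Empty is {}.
Answer: {1,2,3,4}

Derivation:
Constraint 1 (X + Z = Y) on D(X)={1,2,3,4,5} D(Z)={1,2,4} D(Y)={1,2,3,4,5}: X {1,2,3,4,5}->{1,2,3,4}; Y {1,2,3,4,5}->{2,3,4,5}
So after constraint 1: D(X) = {1,2,3,4}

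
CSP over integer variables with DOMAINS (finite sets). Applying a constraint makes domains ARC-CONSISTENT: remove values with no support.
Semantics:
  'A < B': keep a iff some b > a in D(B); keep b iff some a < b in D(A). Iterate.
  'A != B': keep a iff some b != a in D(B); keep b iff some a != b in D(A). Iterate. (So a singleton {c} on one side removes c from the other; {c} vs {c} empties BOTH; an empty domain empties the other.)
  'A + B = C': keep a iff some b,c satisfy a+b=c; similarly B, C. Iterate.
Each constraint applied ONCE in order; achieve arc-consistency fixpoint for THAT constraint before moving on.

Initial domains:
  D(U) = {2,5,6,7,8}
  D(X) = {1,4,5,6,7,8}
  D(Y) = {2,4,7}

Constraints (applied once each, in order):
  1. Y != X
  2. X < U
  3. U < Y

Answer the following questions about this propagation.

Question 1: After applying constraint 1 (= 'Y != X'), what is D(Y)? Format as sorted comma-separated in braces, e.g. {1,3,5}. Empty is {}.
Answer: {2,4,7}

Derivation:
Constraint 1 (Y != X) on D(Y)={2,4,7} D(X)={1,4,5,6,7,8}: no change
So after constraint 1: D(Y) = {2,4,7}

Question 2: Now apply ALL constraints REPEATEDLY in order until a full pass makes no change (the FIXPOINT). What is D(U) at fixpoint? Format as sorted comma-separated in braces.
Answer: {2,5,6}

Derivation:
pass 0 (initial): D(U)={2,5,6,7,8}
pass 1: U {2,5,6,7,8}->{2,5,6}; X {1,4,5,6,7,8}->{1,4,5,6,7}; Y {2,4,7}->{4,7}
pass 2: X {1,4,5,6,7}->{1,4,5}
pass 3: no change
Fixpoint after 3 passes: D(U) = {2,5,6}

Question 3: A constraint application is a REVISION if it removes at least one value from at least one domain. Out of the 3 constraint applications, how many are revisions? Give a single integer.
Answer: 2

Derivation:
Constraint 1 (Y != X) on D(Y)={2,4,7} D(X)={1,4,5,6,7,8}: no change => not a revision
Constraint 2 (X < U) on D(X)={1,4,5,6,7,8} D(U)={2,5,6,7,8}: X {1,4,5,6,7,8}->{1,4,5,6,7} => REVISION
Constraint 3 (U < Y) on D(U)={2,5,6,7,8} D(Y)={2,4,7}: U {2,5,6,7,8}->{2,5,6}; Y {2,4,7}->{4,7} => REVISION
Total revisions = 2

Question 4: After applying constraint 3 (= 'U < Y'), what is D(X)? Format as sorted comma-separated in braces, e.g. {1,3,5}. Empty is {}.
Constraint 1 (Y != X) on D(Y)={2,4,7} D(X)={1,4,5,6,7,8}: no change
Constraint 2 (X < U) on D(X)={1,4,5,6,7,8} D(U)={2,5,6,7,8}: X {1,4,5,6,7,8}->{1,4,5,6,7}
Constraint 3 (U < Y) on D(U)={2,5,6,7,8} D(Y)={2,4,7}: U {2,5,6,7,8}->{2,5,6}; Y {2,4,7}->{4,7}
So after constraint 3: D(X) = {1,4,5,6,7}

Answer: {1,4,5,6,7}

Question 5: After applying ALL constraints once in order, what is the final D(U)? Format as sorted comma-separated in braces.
Answer: {2,5,6}

Derivation:
Constraint 1 (Y != X) on D(Y)={2,4,7} D(X)={1,4,5,6,7,8}: no change
Constraint 2 (X < U) on D(X)={1,4,5,6,7,8} D(U)={2,5,6,7,8}: X {1,4,5,6,7,8}->{1,4,5,6,7}
Constraint 3 (U < Y) on D(U)={2,5,6,7,8} D(Y)={2,4,7}: U {2,5,6,7,8}->{2,5,6}; Y {2,4,7}->{4,7}
So after all 3 constraints: D(U) = {2,5,6}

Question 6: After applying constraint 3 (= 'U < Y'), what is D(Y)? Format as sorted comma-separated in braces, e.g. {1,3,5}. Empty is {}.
Answer: {4,7}

Derivation:
Constraint 1 (Y != X) on D(Y)={2,4,7} D(X)={1,4,5,6,7,8}: no change
Constraint 2 (X < U) on D(X)={1,4,5,6,7,8} D(U)={2,5,6,7,8}: X {1,4,5,6,7,8}->{1,4,5,6,7}
Constraint 3 (U < Y) on D(U)={2,5,6,7,8} D(Y)={2,4,7}: U {2,5,6,7,8}->{2,5,6}; Y {2,4,7}->{4,7}
So after constraint 3: D(Y) = {4,7}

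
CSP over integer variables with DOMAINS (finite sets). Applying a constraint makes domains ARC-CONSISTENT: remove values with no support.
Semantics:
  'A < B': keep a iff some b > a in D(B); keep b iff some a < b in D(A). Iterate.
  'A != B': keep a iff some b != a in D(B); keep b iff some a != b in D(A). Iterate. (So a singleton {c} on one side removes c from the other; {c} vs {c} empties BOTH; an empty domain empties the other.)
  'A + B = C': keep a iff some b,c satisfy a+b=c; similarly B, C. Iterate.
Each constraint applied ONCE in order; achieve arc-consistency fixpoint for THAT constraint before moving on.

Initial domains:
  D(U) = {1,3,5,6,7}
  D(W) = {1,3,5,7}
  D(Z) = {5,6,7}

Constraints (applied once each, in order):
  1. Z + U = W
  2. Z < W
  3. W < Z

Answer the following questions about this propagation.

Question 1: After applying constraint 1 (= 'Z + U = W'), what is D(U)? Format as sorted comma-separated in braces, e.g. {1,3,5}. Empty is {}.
Constraint 1 (Z + U = W) on D(Z)={5,6,7} D(U)={1,3,5,6,7} D(W)={1,3,5,7}: Z {5,6,7}->{6}; U {1,3,5,6,7}->{1}; W {1,3,5,7}->{7}
So after constraint 1: D(U) = {1}

Answer: {1}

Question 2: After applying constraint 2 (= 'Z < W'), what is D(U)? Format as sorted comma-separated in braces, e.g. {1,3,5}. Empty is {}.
Constraint 1 (Z + U = W) on D(Z)={5,6,7} D(U)={1,3,5,6,7} D(W)={1,3,5,7}: Z {5,6,7}->{6}; U {1,3,5,6,7}->{1}; W {1,3,5,7}->{7}
Constraint 2 (Z < W) on D(Z)={6} D(W)={7}: no change
So after constraint 2: D(U) = {1}

Answer: {1}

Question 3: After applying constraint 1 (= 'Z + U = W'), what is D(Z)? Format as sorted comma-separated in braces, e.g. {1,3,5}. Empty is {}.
Answer: {6}

Derivation:
Constraint 1 (Z + U = W) on D(Z)={5,6,7} D(U)={1,3,5,6,7} D(W)={1,3,5,7}: Z {5,6,7}->{6}; U {1,3,5,6,7}->{1}; W {1,3,5,7}->{7}
So after constraint 1: D(Z) = {6}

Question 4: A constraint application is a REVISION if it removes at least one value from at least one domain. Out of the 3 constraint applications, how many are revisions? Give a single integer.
Constraint 1 (Z + U = W) on D(Z)={5,6,7} D(U)={1,3,5,6,7} D(W)={1,3,5,7}: Z {5,6,7}->{6}; U {1,3,5,6,7}->{1}; W {1,3,5,7}->{7} => REVISION
Constraint 2 (Z < W) on D(Z)={6} D(W)={7}: no change => not a revision
Constraint 3 (W < Z) on D(W)={7} D(Z)={6}: W {7}->{}; Z {6}->{} => REVISION
Total revisions = 2

Answer: 2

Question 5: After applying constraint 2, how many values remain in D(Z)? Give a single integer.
Answer: 1

Derivation:
Constraint 1 (Z + U = W) on D(Z)={5,6,7} D(U)={1,3,5,6,7} D(W)={1,3,5,7}: Z {5,6,7}->{6}; U {1,3,5,6,7}->{1}; W {1,3,5,7}->{7}
Constraint 2 (Z < W) on D(Z)={6} D(W)={7}: no change
So after constraint 2: D(Z)={6}, size = 1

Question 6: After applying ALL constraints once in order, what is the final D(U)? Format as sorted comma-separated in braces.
Answer: {1}

Derivation:
Constraint 1 (Z + U = W) on D(Z)={5,6,7} D(U)={1,3,5,6,7} D(W)={1,3,5,7}: Z {5,6,7}->{6}; U {1,3,5,6,7}->{1}; W {1,3,5,7}->{7}
Constraint 2 (Z < W) on D(Z)={6} D(W)={7}: no change
Constraint 3 (W < Z) on D(W)={7} D(Z)={6}: W {7}->{}; Z {6}->{}
So after all 3 constraints: D(U) = {1}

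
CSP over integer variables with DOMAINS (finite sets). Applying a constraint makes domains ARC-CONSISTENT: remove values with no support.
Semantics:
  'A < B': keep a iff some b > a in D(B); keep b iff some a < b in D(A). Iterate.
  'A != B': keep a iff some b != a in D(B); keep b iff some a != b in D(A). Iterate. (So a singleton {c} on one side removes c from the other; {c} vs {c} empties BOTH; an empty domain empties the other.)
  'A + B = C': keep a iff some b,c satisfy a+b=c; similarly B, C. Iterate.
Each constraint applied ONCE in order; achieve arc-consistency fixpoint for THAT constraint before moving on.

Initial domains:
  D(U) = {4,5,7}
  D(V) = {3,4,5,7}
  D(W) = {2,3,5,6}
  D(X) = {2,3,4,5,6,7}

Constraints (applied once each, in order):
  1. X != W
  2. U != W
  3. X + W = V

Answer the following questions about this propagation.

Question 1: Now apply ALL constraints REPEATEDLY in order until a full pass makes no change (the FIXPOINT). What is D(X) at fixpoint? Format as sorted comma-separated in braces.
pass 0 (initial): D(X)={2,3,4,5,6,7}
pass 1: V {3,4,5,7}->{4,5,7}; W {2,3,5,6}->{2,3,5}; X {2,3,4,5,6,7}->{2,3,4,5}
pass 2: no change
Fixpoint after 2 passes: D(X) = {2,3,4,5}

Answer: {2,3,4,5}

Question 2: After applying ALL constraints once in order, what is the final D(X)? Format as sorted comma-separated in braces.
Constraint 1 (X != W) on D(X)={2,3,4,5,6,7} D(W)={2,3,5,6}: no change
Constraint 2 (U != W) on D(U)={4,5,7} D(W)={2,3,5,6}: no change
Constraint 3 (X + W = V) on D(X)={2,3,4,5,6,7} D(W)={2,3,5,6} D(V)={3,4,5,7}: X {2,3,4,5,6,7}->{2,3,4,5}; W {2,3,5,6}->{2,3,5}; V {3,4,5,7}->{4,5,7}
So after all 3 constraints: D(X) = {2,3,4,5}

Answer: {2,3,4,5}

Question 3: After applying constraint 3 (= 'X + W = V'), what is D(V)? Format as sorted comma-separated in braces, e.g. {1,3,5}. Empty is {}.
Answer: {4,5,7}

Derivation:
Constraint 1 (X != W) on D(X)={2,3,4,5,6,7} D(W)={2,3,5,6}: no change
Constraint 2 (U != W) on D(U)={4,5,7} D(W)={2,3,5,6}: no change
Constraint 3 (X + W = V) on D(X)={2,3,4,5,6,7} D(W)={2,3,5,6} D(V)={3,4,5,7}: X {2,3,4,5,6,7}->{2,3,4,5}; W {2,3,5,6}->{2,3,5}; V {3,4,5,7}->{4,5,7}
So after constraint 3: D(V) = {4,5,7}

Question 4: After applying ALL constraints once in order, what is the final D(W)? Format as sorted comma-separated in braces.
Constraint 1 (X != W) on D(X)={2,3,4,5,6,7} D(W)={2,3,5,6}: no change
Constraint 2 (U != W) on D(U)={4,5,7} D(W)={2,3,5,6}: no change
Constraint 3 (X + W = V) on D(X)={2,3,4,5,6,7} D(W)={2,3,5,6} D(V)={3,4,5,7}: X {2,3,4,5,6,7}->{2,3,4,5}; W {2,3,5,6}->{2,3,5}; V {3,4,5,7}->{4,5,7}
So after all 3 constraints: D(W) = {2,3,5}

Answer: {2,3,5}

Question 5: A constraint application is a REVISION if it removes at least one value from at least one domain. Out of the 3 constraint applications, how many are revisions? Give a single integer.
Answer: 1

Derivation:
Constraint 1 (X != W) on D(X)={2,3,4,5,6,7} D(W)={2,3,5,6}: no change => not a revision
Constraint 2 (U != W) on D(U)={4,5,7} D(W)={2,3,5,6}: no change => not a revision
Constraint 3 (X + W = V) on D(X)={2,3,4,5,6,7} D(W)={2,3,5,6} D(V)={3,4,5,7}: X {2,3,4,5,6,7}->{2,3,4,5}; W {2,3,5,6}->{2,3,5}; V {3,4,5,7}->{4,5,7} => REVISION
Total revisions = 1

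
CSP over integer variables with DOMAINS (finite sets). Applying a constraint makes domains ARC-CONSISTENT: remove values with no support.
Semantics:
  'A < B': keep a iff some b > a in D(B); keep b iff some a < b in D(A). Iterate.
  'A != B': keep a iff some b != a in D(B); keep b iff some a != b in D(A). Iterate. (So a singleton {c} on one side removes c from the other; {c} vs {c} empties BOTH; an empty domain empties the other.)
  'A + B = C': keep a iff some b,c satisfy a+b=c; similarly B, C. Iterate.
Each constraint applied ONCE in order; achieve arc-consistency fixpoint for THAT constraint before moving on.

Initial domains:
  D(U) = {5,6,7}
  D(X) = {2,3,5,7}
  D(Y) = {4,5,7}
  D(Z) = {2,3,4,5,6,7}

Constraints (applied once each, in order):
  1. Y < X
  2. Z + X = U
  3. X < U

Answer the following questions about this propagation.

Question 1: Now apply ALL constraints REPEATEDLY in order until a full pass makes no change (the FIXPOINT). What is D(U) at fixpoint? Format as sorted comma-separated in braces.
Answer: {7}

Derivation:
pass 0 (initial): D(U)={5,6,7}
pass 1: U {5,6,7}->{7}; X {2,3,5,7}->{5}; Y {4,5,7}->{4,5}; Z {2,3,4,5,6,7}->{2}
pass 2: Y {4,5}->{4}
pass 3: no change
Fixpoint after 3 passes: D(U) = {7}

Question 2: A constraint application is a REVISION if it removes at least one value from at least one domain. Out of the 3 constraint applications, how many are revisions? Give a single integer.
Answer: 2

Derivation:
Constraint 1 (Y < X) on D(Y)={4,5,7} D(X)={2,3,5,7}: Y {4,5,7}->{4,5}; X {2,3,5,7}->{5,7} => REVISION
Constraint 2 (Z + X = U) on D(Z)={2,3,4,5,6,7} D(X)={5,7} D(U)={5,6,7}: Z {2,3,4,5,6,7}->{2}; X {5,7}->{5}; U {5,6,7}->{7} => REVISION
Constraint 3 (X < U) on D(X)={5} D(U)={7}: no change => not a revision
Total revisions = 2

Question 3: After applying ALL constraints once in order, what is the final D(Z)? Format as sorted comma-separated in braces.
Answer: {2}

Derivation:
Constraint 1 (Y < X) on D(Y)={4,5,7} D(X)={2,3,5,7}: Y {4,5,7}->{4,5}; X {2,3,5,7}->{5,7}
Constraint 2 (Z + X = U) on D(Z)={2,3,4,5,6,7} D(X)={5,7} D(U)={5,6,7}: Z {2,3,4,5,6,7}->{2}; X {5,7}->{5}; U {5,6,7}->{7}
Constraint 3 (X < U) on D(X)={5} D(U)={7}: no change
So after all 3 constraints: D(Z) = {2}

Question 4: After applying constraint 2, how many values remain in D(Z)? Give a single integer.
Answer: 1

Derivation:
Constraint 1 (Y < X) on D(Y)={4,5,7} D(X)={2,3,5,7}: Y {4,5,7}->{4,5}; X {2,3,5,7}->{5,7}
Constraint 2 (Z + X = U) on D(Z)={2,3,4,5,6,7} D(X)={5,7} D(U)={5,6,7}: Z {2,3,4,5,6,7}->{2}; X {5,7}->{5}; U {5,6,7}->{7}
So after constraint 2: D(Z)={2}, size = 1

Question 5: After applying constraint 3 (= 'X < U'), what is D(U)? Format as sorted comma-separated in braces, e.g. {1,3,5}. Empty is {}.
Answer: {7}

Derivation:
Constraint 1 (Y < X) on D(Y)={4,5,7} D(X)={2,3,5,7}: Y {4,5,7}->{4,5}; X {2,3,5,7}->{5,7}
Constraint 2 (Z + X = U) on D(Z)={2,3,4,5,6,7} D(X)={5,7} D(U)={5,6,7}: Z {2,3,4,5,6,7}->{2}; X {5,7}->{5}; U {5,6,7}->{7}
Constraint 3 (X < U) on D(X)={5} D(U)={7}: no change
So after constraint 3: D(U) = {7}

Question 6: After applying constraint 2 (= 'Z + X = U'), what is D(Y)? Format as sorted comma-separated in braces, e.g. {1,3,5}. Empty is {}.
Answer: {4,5}

Derivation:
Constraint 1 (Y < X) on D(Y)={4,5,7} D(X)={2,3,5,7}: Y {4,5,7}->{4,5}; X {2,3,5,7}->{5,7}
Constraint 2 (Z + X = U) on D(Z)={2,3,4,5,6,7} D(X)={5,7} D(U)={5,6,7}: Z {2,3,4,5,6,7}->{2}; X {5,7}->{5}; U {5,6,7}->{7}
So after constraint 2: D(Y) = {4,5}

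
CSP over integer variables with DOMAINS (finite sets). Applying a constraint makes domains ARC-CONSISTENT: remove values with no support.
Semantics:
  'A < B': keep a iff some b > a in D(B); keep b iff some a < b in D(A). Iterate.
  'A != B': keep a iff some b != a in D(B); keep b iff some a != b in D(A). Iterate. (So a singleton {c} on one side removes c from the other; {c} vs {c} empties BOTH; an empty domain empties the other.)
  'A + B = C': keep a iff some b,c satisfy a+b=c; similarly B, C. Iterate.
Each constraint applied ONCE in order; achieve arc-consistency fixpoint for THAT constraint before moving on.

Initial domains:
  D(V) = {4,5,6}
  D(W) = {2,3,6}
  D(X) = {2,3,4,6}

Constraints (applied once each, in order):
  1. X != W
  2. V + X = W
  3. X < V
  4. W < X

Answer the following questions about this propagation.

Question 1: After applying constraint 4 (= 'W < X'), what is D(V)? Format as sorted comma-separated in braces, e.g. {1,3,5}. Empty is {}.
Answer: {4}

Derivation:
Constraint 1 (X != W) on D(X)={2,3,4,6} D(W)={2,3,6}: no change
Constraint 2 (V + X = W) on D(V)={4,5,6} D(X)={2,3,4,6} D(W)={2,3,6}: V {4,5,6}->{4}; X {2,3,4,6}->{2}; W {2,3,6}->{6}
Constraint 3 (X < V) on D(X)={2} D(V)={4}: no change
Constraint 4 (W < X) on D(W)={6} D(X)={2}: W {6}->{}; X {2}->{}
So after constraint 4: D(V) = {4}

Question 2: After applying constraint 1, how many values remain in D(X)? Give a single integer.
Constraint 1 (X != W) on D(X)={2,3,4,6} D(W)={2,3,6}: no change
So after constraint 1: D(X)={2,3,4,6}, size = 4

Answer: 4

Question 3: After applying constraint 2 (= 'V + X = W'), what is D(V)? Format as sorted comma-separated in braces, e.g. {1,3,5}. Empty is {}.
Answer: {4}

Derivation:
Constraint 1 (X != W) on D(X)={2,3,4,6} D(W)={2,3,6}: no change
Constraint 2 (V + X = W) on D(V)={4,5,6} D(X)={2,3,4,6} D(W)={2,3,6}: V {4,5,6}->{4}; X {2,3,4,6}->{2}; W {2,3,6}->{6}
So after constraint 2: D(V) = {4}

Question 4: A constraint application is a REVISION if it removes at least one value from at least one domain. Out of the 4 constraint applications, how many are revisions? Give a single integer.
Constraint 1 (X != W) on D(X)={2,3,4,6} D(W)={2,3,6}: no change => not a revision
Constraint 2 (V + X = W) on D(V)={4,5,6} D(X)={2,3,4,6} D(W)={2,3,6}: V {4,5,6}->{4}; X {2,3,4,6}->{2}; W {2,3,6}->{6} => REVISION
Constraint 3 (X < V) on D(X)={2} D(V)={4}: no change => not a revision
Constraint 4 (W < X) on D(W)={6} D(X)={2}: W {6}->{}; X {2}->{} => REVISION
Total revisions = 2

Answer: 2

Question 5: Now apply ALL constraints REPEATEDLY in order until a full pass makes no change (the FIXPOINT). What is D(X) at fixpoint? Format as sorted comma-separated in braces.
pass 0 (initial): D(X)={2,3,4,6}
pass 1: V {4,5,6}->{4}; W {2,3,6}->{}; X {2,3,4,6}->{}
pass 2: V {4}->{}
pass 3: no change
Fixpoint after 3 passes: D(X) = {}

Answer: {}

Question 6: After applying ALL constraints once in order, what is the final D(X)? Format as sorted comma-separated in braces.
Answer: {}

Derivation:
Constraint 1 (X != W) on D(X)={2,3,4,6} D(W)={2,3,6}: no change
Constraint 2 (V + X = W) on D(V)={4,5,6} D(X)={2,3,4,6} D(W)={2,3,6}: V {4,5,6}->{4}; X {2,3,4,6}->{2}; W {2,3,6}->{6}
Constraint 3 (X < V) on D(X)={2} D(V)={4}: no change
Constraint 4 (W < X) on D(W)={6} D(X)={2}: W {6}->{}; X {2}->{}
So after all 4 constraints: D(X) = {}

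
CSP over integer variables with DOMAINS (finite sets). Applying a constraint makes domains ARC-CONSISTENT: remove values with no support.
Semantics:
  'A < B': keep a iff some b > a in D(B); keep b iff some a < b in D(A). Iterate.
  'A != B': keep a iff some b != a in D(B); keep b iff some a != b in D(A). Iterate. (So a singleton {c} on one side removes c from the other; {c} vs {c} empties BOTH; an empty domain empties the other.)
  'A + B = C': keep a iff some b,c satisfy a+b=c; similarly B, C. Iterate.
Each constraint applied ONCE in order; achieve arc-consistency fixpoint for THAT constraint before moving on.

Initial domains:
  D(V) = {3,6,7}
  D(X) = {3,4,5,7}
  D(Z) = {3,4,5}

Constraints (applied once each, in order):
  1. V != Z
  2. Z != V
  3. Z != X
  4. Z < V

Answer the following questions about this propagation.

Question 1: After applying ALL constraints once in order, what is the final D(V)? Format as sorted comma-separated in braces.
Constraint 1 (V != Z) on D(V)={3,6,7} D(Z)={3,4,5}: no change
Constraint 2 (Z != V) on D(Z)={3,4,5} D(V)={3,6,7}: no change
Constraint 3 (Z != X) on D(Z)={3,4,5} D(X)={3,4,5,7}: no change
Constraint 4 (Z < V) on D(Z)={3,4,5} D(V)={3,6,7}: V {3,6,7}->{6,7}
So after all 4 constraints: D(V) = {6,7}

Answer: {6,7}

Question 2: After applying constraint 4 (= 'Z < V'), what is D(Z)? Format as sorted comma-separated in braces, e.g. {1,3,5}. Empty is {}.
Answer: {3,4,5}

Derivation:
Constraint 1 (V != Z) on D(V)={3,6,7} D(Z)={3,4,5}: no change
Constraint 2 (Z != V) on D(Z)={3,4,5} D(V)={3,6,7}: no change
Constraint 3 (Z != X) on D(Z)={3,4,5} D(X)={3,4,5,7}: no change
Constraint 4 (Z < V) on D(Z)={3,4,5} D(V)={3,6,7}: V {3,6,7}->{6,7}
So after constraint 4: D(Z) = {3,4,5}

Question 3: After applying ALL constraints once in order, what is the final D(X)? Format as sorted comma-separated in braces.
Answer: {3,4,5,7}

Derivation:
Constraint 1 (V != Z) on D(V)={3,6,7} D(Z)={3,4,5}: no change
Constraint 2 (Z != V) on D(Z)={3,4,5} D(V)={3,6,7}: no change
Constraint 3 (Z != X) on D(Z)={3,4,5} D(X)={3,4,5,7}: no change
Constraint 4 (Z < V) on D(Z)={3,4,5} D(V)={3,6,7}: V {3,6,7}->{6,7}
So after all 4 constraints: D(X) = {3,4,5,7}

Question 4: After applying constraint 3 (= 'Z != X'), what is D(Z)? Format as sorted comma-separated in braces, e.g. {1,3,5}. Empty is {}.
Answer: {3,4,5}

Derivation:
Constraint 1 (V != Z) on D(V)={3,6,7} D(Z)={3,4,5}: no change
Constraint 2 (Z != V) on D(Z)={3,4,5} D(V)={3,6,7}: no change
Constraint 3 (Z != X) on D(Z)={3,4,5} D(X)={3,4,5,7}: no change
So after constraint 3: D(Z) = {3,4,5}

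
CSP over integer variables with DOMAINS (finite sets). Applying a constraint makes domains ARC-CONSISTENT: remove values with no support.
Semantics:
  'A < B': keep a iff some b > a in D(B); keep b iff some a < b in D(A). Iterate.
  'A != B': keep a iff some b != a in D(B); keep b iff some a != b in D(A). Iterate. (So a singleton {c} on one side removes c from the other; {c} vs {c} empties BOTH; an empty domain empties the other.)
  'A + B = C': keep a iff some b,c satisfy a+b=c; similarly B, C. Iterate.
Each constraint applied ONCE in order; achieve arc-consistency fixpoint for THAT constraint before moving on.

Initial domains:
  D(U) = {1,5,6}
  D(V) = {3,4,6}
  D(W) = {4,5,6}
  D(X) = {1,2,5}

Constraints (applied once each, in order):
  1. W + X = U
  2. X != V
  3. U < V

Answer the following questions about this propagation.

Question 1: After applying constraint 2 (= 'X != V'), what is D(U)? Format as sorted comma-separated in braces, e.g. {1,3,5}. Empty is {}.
Constraint 1 (W + X = U) on D(W)={4,5,6} D(X)={1,2,5} D(U)={1,5,6}: W {4,5,6}->{4,5}; X {1,2,5}->{1,2}; U {1,5,6}->{5,6}
Constraint 2 (X != V) on D(X)={1,2} D(V)={3,4,6}: no change
So after constraint 2: D(U) = {5,6}

Answer: {5,6}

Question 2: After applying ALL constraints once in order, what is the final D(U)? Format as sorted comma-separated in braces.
Answer: {5}

Derivation:
Constraint 1 (W + X = U) on D(W)={4,5,6} D(X)={1,2,5} D(U)={1,5,6}: W {4,5,6}->{4,5}; X {1,2,5}->{1,2}; U {1,5,6}->{5,6}
Constraint 2 (X != V) on D(X)={1,2} D(V)={3,4,6}: no change
Constraint 3 (U < V) on D(U)={5,6} D(V)={3,4,6}: U {5,6}->{5}; V {3,4,6}->{6}
So after all 3 constraints: D(U) = {5}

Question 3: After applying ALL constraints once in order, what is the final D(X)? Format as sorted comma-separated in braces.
Answer: {1,2}

Derivation:
Constraint 1 (W + X = U) on D(W)={4,5,6} D(X)={1,2,5} D(U)={1,5,6}: W {4,5,6}->{4,5}; X {1,2,5}->{1,2}; U {1,5,6}->{5,6}
Constraint 2 (X != V) on D(X)={1,2} D(V)={3,4,6}: no change
Constraint 3 (U < V) on D(U)={5,6} D(V)={3,4,6}: U {5,6}->{5}; V {3,4,6}->{6}
So after all 3 constraints: D(X) = {1,2}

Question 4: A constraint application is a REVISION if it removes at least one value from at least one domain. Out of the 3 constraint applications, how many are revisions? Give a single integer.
Answer: 2

Derivation:
Constraint 1 (W + X = U) on D(W)={4,5,6} D(X)={1,2,5} D(U)={1,5,6}: W {4,5,6}->{4,5}; X {1,2,5}->{1,2}; U {1,5,6}->{5,6} => REVISION
Constraint 2 (X != V) on D(X)={1,2} D(V)={3,4,6}: no change => not a revision
Constraint 3 (U < V) on D(U)={5,6} D(V)={3,4,6}: U {5,6}->{5}; V {3,4,6}->{6} => REVISION
Total revisions = 2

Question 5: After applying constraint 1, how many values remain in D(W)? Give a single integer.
Answer: 2

Derivation:
Constraint 1 (W + X = U) on D(W)={4,5,6} D(X)={1,2,5} D(U)={1,5,6}: W {4,5,6}->{4,5}; X {1,2,5}->{1,2}; U {1,5,6}->{5,6}
So after constraint 1: D(W)={4,5}, size = 2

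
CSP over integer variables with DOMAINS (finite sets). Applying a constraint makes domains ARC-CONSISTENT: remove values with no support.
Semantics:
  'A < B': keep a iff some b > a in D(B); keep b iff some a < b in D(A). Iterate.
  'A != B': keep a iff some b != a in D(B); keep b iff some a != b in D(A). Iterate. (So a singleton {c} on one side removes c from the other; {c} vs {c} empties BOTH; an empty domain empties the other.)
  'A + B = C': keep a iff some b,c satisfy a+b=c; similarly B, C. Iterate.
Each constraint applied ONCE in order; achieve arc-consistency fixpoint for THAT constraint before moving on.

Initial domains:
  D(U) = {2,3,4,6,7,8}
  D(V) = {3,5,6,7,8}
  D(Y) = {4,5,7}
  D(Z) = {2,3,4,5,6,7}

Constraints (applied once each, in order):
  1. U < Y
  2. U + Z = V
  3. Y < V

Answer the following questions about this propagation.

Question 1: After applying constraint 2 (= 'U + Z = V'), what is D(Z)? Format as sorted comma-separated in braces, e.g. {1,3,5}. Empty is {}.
Answer: {2,3,4,5,6}

Derivation:
Constraint 1 (U < Y) on D(U)={2,3,4,6,7,8} D(Y)={4,5,7}: U {2,3,4,6,7,8}->{2,3,4,6}
Constraint 2 (U + Z = V) on D(U)={2,3,4,6} D(Z)={2,3,4,5,6,7} D(V)={3,5,6,7,8}: Z {2,3,4,5,6,7}->{2,3,4,5,6}; V {3,5,6,7,8}->{5,6,7,8}
So after constraint 2: D(Z) = {2,3,4,5,6}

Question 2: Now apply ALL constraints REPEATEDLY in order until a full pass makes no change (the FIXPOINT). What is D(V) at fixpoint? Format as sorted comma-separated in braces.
Answer: {5,6,7,8}

Derivation:
pass 0 (initial): D(V)={3,5,6,7,8}
pass 1: U {2,3,4,6,7,8}->{2,3,4,6}; V {3,5,6,7,8}->{5,6,7,8}; Z {2,3,4,5,6,7}->{2,3,4,5,6}
pass 2: no change
Fixpoint after 2 passes: D(V) = {5,6,7,8}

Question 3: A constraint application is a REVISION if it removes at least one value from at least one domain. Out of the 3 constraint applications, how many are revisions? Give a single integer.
Answer: 2

Derivation:
Constraint 1 (U < Y) on D(U)={2,3,4,6,7,8} D(Y)={4,5,7}: U {2,3,4,6,7,8}->{2,3,4,6} => REVISION
Constraint 2 (U + Z = V) on D(U)={2,3,4,6} D(Z)={2,3,4,5,6,7} D(V)={3,5,6,7,8}: Z {2,3,4,5,6,7}->{2,3,4,5,6}; V {3,5,6,7,8}->{5,6,7,8} => REVISION
Constraint 3 (Y < V) on D(Y)={4,5,7} D(V)={5,6,7,8}: no change => not a revision
Total revisions = 2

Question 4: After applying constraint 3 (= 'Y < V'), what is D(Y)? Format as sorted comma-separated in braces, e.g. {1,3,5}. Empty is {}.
Answer: {4,5,7}

Derivation:
Constraint 1 (U < Y) on D(U)={2,3,4,6,7,8} D(Y)={4,5,7}: U {2,3,4,6,7,8}->{2,3,4,6}
Constraint 2 (U + Z = V) on D(U)={2,3,4,6} D(Z)={2,3,4,5,6,7} D(V)={3,5,6,7,8}: Z {2,3,4,5,6,7}->{2,3,4,5,6}; V {3,5,6,7,8}->{5,6,7,8}
Constraint 3 (Y < V) on D(Y)={4,5,7} D(V)={5,6,7,8}: no change
So after constraint 3: D(Y) = {4,5,7}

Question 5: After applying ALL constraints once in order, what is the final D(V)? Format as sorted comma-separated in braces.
Constraint 1 (U < Y) on D(U)={2,3,4,6,7,8} D(Y)={4,5,7}: U {2,3,4,6,7,8}->{2,3,4,6}
Constraint 2 (U + Z = V) on D(U)={2,3,4,6} D(Z)={2,3,4,5,6,7} D(V)={3,5,6,7,8}: Z {2,3,4,5,6,7}->{2,3,4,5,6}; V {3,5,6,7,8}->{5,6,7,8}
Constraint 3 (Y < V) on D(Y)={4,5,7} D(V)={5,6,7,8}: no change
So after all 3 constraints: D(V) = {5,6,7,8}

Answer: {5,6,7,8}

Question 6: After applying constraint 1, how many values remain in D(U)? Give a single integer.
Constraint 1 (U < Y) on D(U)={2,3,4,6,7,8} D(Y)={4,5,7}: U {2,3,4,6,7,8}->{2,3,4,6}
So after constraint 1: D(U)={2,3,4,6}, size = 4

Answer: 4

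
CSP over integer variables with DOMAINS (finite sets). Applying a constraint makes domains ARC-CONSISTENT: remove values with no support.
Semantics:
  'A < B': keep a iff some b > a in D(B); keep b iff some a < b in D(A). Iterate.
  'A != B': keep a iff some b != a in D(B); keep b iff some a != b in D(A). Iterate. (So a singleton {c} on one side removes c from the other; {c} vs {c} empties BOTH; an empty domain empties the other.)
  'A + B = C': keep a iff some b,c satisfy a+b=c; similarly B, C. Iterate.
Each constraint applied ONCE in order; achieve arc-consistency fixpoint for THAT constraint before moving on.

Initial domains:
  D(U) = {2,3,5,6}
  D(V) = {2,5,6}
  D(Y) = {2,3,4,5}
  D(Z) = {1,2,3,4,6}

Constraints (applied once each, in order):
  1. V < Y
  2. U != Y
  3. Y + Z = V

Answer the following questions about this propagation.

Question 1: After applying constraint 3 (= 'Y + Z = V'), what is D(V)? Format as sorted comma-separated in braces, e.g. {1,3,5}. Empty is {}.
Constraint 1 (V < Y) on D(V)={2,5,6} D(Y)={2,3,4,5}: V {2,5,6}->{2}; Y {2,3,4,5}->{3,4,5}
Constraint 2 (U != Y) on D(U)={2,3,5,6} D(Y)={3,4,5}: no change
Constraint 3 (Y + Z = V) on D(Y)={3,4,5} D(Z)={1,2,3,4,6} D(V)={2}: Y {3,4,5}->{}; Z {1,2,3,4,6}->{}; V {2}->{}
So after constraint 3: D(V) = {}

Answer: {}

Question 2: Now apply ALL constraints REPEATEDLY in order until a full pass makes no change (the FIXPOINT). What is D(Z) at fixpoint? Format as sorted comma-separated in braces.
Answer: {}

Derivation:
pass 0 (initial): D(Z)={1,2,3,4,6}
pass 1: V {2,5,6}->{}; Y {2,3,4,5}->{}; Z {1,2,3,4,6}->{}
pass 2: U {2,3,5,6}->{}
pass 3: no change
Fixpoint after 3 passes: D(Z) = {}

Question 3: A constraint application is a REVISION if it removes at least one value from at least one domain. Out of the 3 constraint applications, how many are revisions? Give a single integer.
Answer: 2

Derivation:
Constraint 1 (V < Y) on D(V)={2,5,6} D(Y)={2,3,4,5}: V {2,5,6}->{2}; Y {2,3,4,5}->{3,4,5} => REVISION
Constraint 2 (U != Y) on D(U)={2,3,5,6} D(Y)={3,4,5}: no change => not a revision
Constraint 3 (Y + Z = V) on D(Y)={3,4,5} D(Z)={1,2,3,4,6} D(V)={2}: Y {3,4,5}->{}; Z {1,2,3,4,6}->{}; V {2}->{} => REVISION
Total revisions = 2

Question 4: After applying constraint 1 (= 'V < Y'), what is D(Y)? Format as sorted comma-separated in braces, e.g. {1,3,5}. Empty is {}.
Answer: {3,4,5}

Derivation:
Constraint 1 (V < Y) on D(V)={2,5,6} D(Y)={2,3,4,5}: V {2,5,6}->{2}; Y {2,3,4,5}->{3,4,5}
So after constraint 1: D(Y) = {3,4,5}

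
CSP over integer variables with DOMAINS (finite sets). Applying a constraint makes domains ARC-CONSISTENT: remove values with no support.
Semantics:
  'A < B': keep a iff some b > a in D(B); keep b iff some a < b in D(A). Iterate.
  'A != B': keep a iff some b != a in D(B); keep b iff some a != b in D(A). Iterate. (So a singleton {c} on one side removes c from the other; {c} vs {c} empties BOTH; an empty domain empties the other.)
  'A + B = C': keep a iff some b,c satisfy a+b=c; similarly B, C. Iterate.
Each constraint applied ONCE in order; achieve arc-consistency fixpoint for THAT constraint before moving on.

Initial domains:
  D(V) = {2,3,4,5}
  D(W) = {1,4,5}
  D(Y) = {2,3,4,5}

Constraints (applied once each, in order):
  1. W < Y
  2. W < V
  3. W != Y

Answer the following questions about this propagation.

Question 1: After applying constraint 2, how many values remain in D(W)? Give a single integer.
Constraint 1 (W < Y) on D(W)={1,4,5} D(Y)={2,3,4,5}: W {1,4,5}->{1,4}
Constraint 2 (W < V) on D(W)={1,4} D(V)={2,3,4,5}: no change
So after constraint 2: D(W)={1,4}, size = 2

Answer: 2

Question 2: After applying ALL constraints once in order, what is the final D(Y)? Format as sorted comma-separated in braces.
Constraint 1 (W < Y) on D(W)={1,4,5} D(Y)={2,3,4,5}: W {1,4,5}->{1,4}
Constraint 2 (W < V) on D(W)={1,4} D(V)={2,3,4,5}: no change
Constraint 3 (W != Y) on D(W)={1,4} D(Y)={2,3,4,5}: no change
So after all 3 constraints: D(Y) = {2,3,4,5}

Answer: {2,3,4,5}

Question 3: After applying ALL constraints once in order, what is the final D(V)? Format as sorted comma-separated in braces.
Constraint 1 (W < Y) on D(W)={1,4,5} D(Y)={2,3,4,5}: W {1,4,5}->{1,4}
Constraint 2 (W < V) on D(W)={1,4} D(V)={2,3,4,5}: no change
Constraint 3 (W != Y) on D(W)={1,4} D(Y)={2,3,4,5}: no change
So after all 3 constraints: D(V) = {2,3,4,5}

Answer: {2,3,4,5}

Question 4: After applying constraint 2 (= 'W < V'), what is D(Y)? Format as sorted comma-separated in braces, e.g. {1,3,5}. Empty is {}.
Answer: {2,3,4,5}

Derivation:
Constraint 1 (W < Y) on D(W)={1,4,5} D(Y)={2,3,4,5}: W {1,4,5}->{1,4}
Constraint 2 (W < V) on D(W)={1,4} D(V)={2,3,4,5}: no change
So after constraint 2: D(Y) = {2,3,4,5}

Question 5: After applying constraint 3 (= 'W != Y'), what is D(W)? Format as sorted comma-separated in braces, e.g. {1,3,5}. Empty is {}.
Constraint 1 (W < Y) on D(W)={1,4,5} D(Y)={2,3,4,5}: W {1,4,5}->{1,4}
Constraint 2 (W < V) on D(W)={1,4} D(V)={2,3,4,5}: no change
Constraint 3 (W != Y) on D(W)={1,4} D(Y)={2,3,4,5}: no change
So after constraint 3: D(W) = {1,4}

Answer: {1,4}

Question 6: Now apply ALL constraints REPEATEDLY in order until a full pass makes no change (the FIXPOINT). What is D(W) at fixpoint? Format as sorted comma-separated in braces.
pass 0 (initial): D(W)={1,4,5}
pass 1: W {1,4,5}->{1,4}
pass 2: no change
Fixpoint after 2 passes: D(W) = {1,4}

Answer: {1,4}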